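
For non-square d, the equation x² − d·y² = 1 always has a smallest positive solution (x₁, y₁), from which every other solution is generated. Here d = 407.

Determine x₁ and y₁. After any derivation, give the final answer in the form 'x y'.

2663 132

d=407: √d = [20; 5,1,2,1,5,40] (ℓ=6, even), read p_5/q_5
i=0: a=20 ⇒ p=20, q=1
i=1: a=5 ⇒ p=101, q=5
i=2: a=1 ⇒ p=121, q=6
…
i=4: a=1 ⇒ p=464, q=23
i=5: a=5 ⇒ p=2663, q=132
(x₁, y₁) = (2663, 132);  2663² − 407·132² = 1 ✓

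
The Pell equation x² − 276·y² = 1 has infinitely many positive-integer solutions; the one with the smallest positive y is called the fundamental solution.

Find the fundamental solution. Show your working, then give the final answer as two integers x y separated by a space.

[16; 1,1,1,1,2,2,2,1,1,1,1,32] for √276; ℓ=12 ⇒ convergent index 11
k=0  a_k=16  p_k/q_k = 16/1
k=1  a_k=1  p_k/q_k = 17/1
k=2  a_k=1  p_k/q_k = 33/2
…
k=5  a_k=2  p_k/q_k = 216/13
…
k=7  a_k=2  p_k/q_k = 1246/75
…
k=10  a_k=1  p_k/q_k = 4768/287
k=11  a_k=1  p_k/q_k = 7775/468
→ (7775, 468).  Check: 7775²=60450625, 276·468²=60450624, difference 1.

7775 468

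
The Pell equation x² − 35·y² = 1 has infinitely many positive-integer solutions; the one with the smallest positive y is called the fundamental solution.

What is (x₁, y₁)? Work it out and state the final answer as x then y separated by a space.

6 1

√35 → a₀=5, period (1,10); ℓ=2 even so k=1
step 0: (5, 1)  from 5·(1,0) + (0,1)
step 1: (6, 1)  from 1·(5,1) + (1,0)
fundamental: x₁=6, y₁=1  (since 36 − 35·1 = 1)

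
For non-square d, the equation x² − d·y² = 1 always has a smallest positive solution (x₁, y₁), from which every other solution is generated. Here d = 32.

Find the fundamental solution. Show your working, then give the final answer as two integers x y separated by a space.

[5; 1,1,1,10] for √32; ℓ=4 ⇒ convergent index 3
a_0=5:  p_0=5·1+0=5,  q_0=5·0+1=1
a_1=1:  p_1=1·5+1=6,  q_1=1·1+0=1
a_2=1:  p_2=1·6+5=11,  q_2=1·1+1=2
a_3=1:  p_3=1·11+6=17,  q_3=1·2+1=3
→ (17, 3).  Check: 17²=289, 32·3²=288, difference 1.

17 3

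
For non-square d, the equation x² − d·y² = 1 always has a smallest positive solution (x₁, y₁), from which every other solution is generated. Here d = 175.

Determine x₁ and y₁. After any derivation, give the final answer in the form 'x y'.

d=175: √d = [13; 4,2,1,2,4,26] (ℓ=6, even), read p_5/q_5
i=0: a=13 ⇒ p=13, q=1
…
i=2: a=2 ⇒ p=119, q=9
…
i=4: a=2 ⇒ p=463, q=35
i=5: a=4 ⇒ p=2024, q=153
fundamental: x₁=2024, y₁=153  (since 4096576 − 175·23409 = 1)

2024 153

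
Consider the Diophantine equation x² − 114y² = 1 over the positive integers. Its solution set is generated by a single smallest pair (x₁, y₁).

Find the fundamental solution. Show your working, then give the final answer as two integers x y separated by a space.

√114 → a₀=10, period (1,2,10,2,1,20); ℓ=6 even so k=5
i=0: a=10 ⇒ p=10, q=1
i=1: a=1 ⇒ p=11, q=1
i=2: a=2 ⇒ p=32, q=3
i=3: a=10 ⇒ p=331, q=31
i=4: a=2 ⇒ p=694, q=65
i=5: a=1 ⇒ p=1025, q=96
(x₁, y₁) = (1025, 96);  1025² − 114·96² = 1 ✓

1025 96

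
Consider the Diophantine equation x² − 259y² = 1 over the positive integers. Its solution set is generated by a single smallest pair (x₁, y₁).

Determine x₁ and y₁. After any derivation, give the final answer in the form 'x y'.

√259 = [16; 10,1,2,3,4,3,2,1,10,32, …], period ℓ=10 (even) → k=9
step 0: (16, 1)  from 16·(1,0) + (0,1)
…
step 7: (55265, 3434)  from 2·(23931,1487) + (7403,460)
step 8: (79196, 4921)  from 1·(55265,3434) + (23931,1487)
step 9: (847225, 52644)  from 10·(79196,4921) + (55265,3434)
→ (847225, 52644).  Check: 847225²=717790200625, 259·52644²=717790200624, difference 1.

847225 52644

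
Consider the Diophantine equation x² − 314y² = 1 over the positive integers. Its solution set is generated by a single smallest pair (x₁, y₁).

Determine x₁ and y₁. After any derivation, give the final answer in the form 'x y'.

392499 22150

√314 → a₀=17, period (1,2,1,1,2,1,34); ℓ=7 odd so k=13
i=0: a=17 ⇒ p=17, q=1
i=1: a=1 ⇒ p=18, q=1
…
i=9: a=2 ⇒ p=47029, q=2654
…
i=12: a=2 ⇒ p=282617, q=15949
i=13: a=1 ⇒ p=392499, q=22150
(x₁, y₁) = (392499, 22150);  392499² − 314·22150² = 1 ✓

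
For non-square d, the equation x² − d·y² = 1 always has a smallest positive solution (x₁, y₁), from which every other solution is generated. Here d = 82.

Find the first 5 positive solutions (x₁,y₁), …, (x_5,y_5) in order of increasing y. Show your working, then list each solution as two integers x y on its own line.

d=82: √d = [9; 18] (ℓ=1, odd), read p_1/q_1
step 0: (9, 1)  from 9·(1,0) + (0,1)
step 1: (163, 18)  from 18·(9,1) + (1,0)
→ (163, 18).  Check: 163²=26569, 82·18²=26568, difference 1.
k=2:  x_2 = 163·163+82·18·18 = 53137,  y_2 = 163·18+18·163 = 5868
k=3:  x_3 = 163·53137+82·18·5868 = 17322499,  y_3 = 163·5868+18·53137 = 1912950
k=4:  x_4 = 163·17322499+82·18·1912950 = 5647081537,  y_4 = 163·1912950+18·17322499 = 623615832
k=5:  x_5 = 163·5647081537+82·18·623615832 = 1840931258563,  y_5 = 163·623615832+18·5647081537 = 203296848282

163 18
53137 5868
17322499 1912950
5647081537 623615832
1840931258563 203296848282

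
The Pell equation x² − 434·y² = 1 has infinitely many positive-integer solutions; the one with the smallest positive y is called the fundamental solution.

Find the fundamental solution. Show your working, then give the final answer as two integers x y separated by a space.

125 6

d=434: √d = [20; 1,4,1,40] (ℓ=4, even), read p_3/q_3
a_0=20:  p_0=20·1+0=20,  q_0=20·0+1=1
…
a_2=4:  p_2=4·21+20=104,  q_2=4·1+1=5
a_3=1:  p_3=1·104+21=125,  q_3=1·5+1=6
(x₁, y₁) = (125, 6);  125² − 434·6² = 1 ✓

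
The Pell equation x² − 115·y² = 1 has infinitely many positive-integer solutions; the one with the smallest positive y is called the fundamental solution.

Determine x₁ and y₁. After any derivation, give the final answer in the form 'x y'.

√115 → a₀=10, period (1,2,1,1,1,1,1,2,1,20); ℓ=10 even so k=9
a_0=10:  p_0=10·1+0=10,  q_0=10·0+1=1
…
a_5=1:  p_5=1·75+43=118,  q_5=1·7+4=11
…
a_8=2:  p_8=2·311+193=815,  q_8=2·29+18=76
a_9=1:  p_9=1·815+311=1126,  q_9=1·76+29=105
→ (1126, 105).  Check: 1126²=1267876, 115·105²=1267875, difference 1.

1126 105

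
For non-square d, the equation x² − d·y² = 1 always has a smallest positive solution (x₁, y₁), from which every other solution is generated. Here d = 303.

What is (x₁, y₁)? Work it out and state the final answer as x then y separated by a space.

√303 → a₀=17, period (2,2,5,2,2,34); ℓ=6 even so k=5
a_0=17:  p_0=17·1+0=17,  q_0=17·0+1=1
…
a_4=2:  p_4=2·470+87=1027,  q_4=2·27+5=59
a_5=2:  p_5=2·1027+470=2524,  q_5=2·59+27=145
→ (2524, 145).  Check: 2524²=6370576, 303·145²=6370575, difference 1.

2524 145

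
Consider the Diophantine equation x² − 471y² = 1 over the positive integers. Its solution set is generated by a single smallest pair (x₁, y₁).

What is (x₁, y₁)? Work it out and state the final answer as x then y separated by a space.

√471 → a₀=21, period (1,2,2,1,3,…,2,1,42); ℓ=14 even so k=13
a_0=21:  p_0=21·1+0=21,  q_0=21·0+1=1
a_1=1:  p_1=1·21+1=22,  q_1=1·1+0=1
…
a_3=2:  p_3=2·65+22=152,  q_3=2·3+1=7
a_4=1:  p_4=1·152+65=217,  q_4=1·7+3=10
a_5=3:  p_5=3·217+152=803,  q_5=3·10+7=37
…
a_8=4:  p_8=4·48809+3429=198665,  q_8=4·2249+158=9154
…
a_12=2:  p_12=2·2331742+843469=5506953,  q_12=2·107441+38865=253747
a_13=1:  p_13=1·5506953+2331742=7838695,  q_13=1·253747+107441=361188
→ (7838695, 361188).  Check: 7838695²=61445139303025, 471·361188²=61445139303024, difference 1.

7838695 361188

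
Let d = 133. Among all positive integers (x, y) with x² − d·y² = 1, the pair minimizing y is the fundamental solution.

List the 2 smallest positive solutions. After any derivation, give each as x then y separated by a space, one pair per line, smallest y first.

2588599 224460
13401689565601 1162073863080

√133 = [11; 1,1,7,5,1,…,1,1,22, …], period ℓ=16 (even) → k=15
i=0: a=11 ⇒ p=11, q=1
…
i=2: a=1 ⇒ p=23, q=2
…
i=4: a=5 ⇒ p=888, q=77
i=5: a=1 ⇒ p=1061, q=92
…
i=11: a=1 ⇒ p=29927, q=2595
i=12: a=5 ⇒ p=168583, q=14618
i=13: a=7 ⇒ p=1210008, q=104921
i=14: a=1 ⇒ p=1378591, q=119539
i=15: a=1 ⇒ p=2588599, q=224460
→ (2588599, 224460).  Check: 2588599²=6700844782801, 133·224460²=6700844782800, difference 1.
n=2: (2588599,224460)∘(2588599,224460) = (2588599·2588599+133·224460·224460, 2588599·224460+224460·2588599) = (13401689565601,1162073863080)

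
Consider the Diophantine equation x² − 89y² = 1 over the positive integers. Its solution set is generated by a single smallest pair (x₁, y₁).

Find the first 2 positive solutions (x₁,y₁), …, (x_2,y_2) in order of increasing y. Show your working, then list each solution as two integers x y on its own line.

[9; 2,3,3,2,18] for √89; ℓ=5 ⇒ convergent index 9
a_0=9:  p_0=9·1+0=9,  q_0=9·0+1=1
a_1=2:  p_1=2·9+1=19,  q_1=2·1+0=2
a_2=3:  p_2=3·19+9=66,  q_2=3·2+1=7
a_3=3:  p_3=3·66+19=217,  q_3=3·7+2=23
a_4=2:  p_4=2·217+66=500,  q_4=2·23+7=53
a_5=18:  p_5=18·500+217=9217,  q_5=18·53+23=977
a_6=2:  p_6=2·9217+500=18934,  q_6=2·977+53=2007
a_7=3:  p_7=3·18934+9217=66019,  q_7=3·2007+977=6998
a_8=3:  p_8=3·66019+18934=216991,  q_8=3·6998+2007=23001
a_9=2:  p_9=2·216991+66019=500001,  q_9=2·23001+6998=53000
(x₁, y₁) = (500001, 53000);  500001² − 89·53000² = 1 ✓
n=2: (500001,53000)∘(500001,53000) = (500001·500001+89·53000·53000, 500001·53000+53000·500001) = (500002000001,53000106000)

500001 53000
500002000001 53000106000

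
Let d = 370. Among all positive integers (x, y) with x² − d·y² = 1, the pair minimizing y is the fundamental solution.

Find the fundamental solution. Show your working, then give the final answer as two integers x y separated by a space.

d=370: √d = [19; 4,4,38] (ℓ=3, odd), read p_5/q_5
step 0: (19, 1)  from 19·(1,0) + (0,1)
…
step 4: (50339, 2617)  from 4·(12503,650) + (327,17)
step 5: (213859, 11118)  from 4·(50339,2617) + (12503,650)
→ (213859, 11118).  Check: 213859²=45735671881, 370·11118²=45735671880, difference 1.

213859 11118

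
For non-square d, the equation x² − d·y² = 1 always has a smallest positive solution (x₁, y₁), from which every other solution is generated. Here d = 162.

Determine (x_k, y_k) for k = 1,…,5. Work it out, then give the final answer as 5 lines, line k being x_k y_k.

√162 = [12; 1,2,1,2,12,2,1,2,1,24, …], period ℓ=10 (even) → k=9
step 0: (12, 1)  from 12·(1,0) + (0,1)
…
step 2: (38, 3)  from 2·(13,1) + (12,1)
…
step 4: (140, 11)  from 2·(51,4) + (38,3)
step 5: (1731, 136)  from 12·(140,11) + (51,4)
…
step 8: (14268, 1121)  from 2·(5333,419) + (3602,283)
step 9: (19601, 1540)  from 1·(14268,1121) + (5333,419)
fundamental: x₁=19601, y₁=1540  (since 384199201 − 162·2371600 = 1)
(19601+1540√162)^2 = 768398401 + 60371080√162
(19601+1540√162)^3 = 30122754096401 + 2366667076620√162
(19601+1540√162)^4 = 1180872205318713601 + 92778082677286160√162
(19601+1540√162)^5 = 46292552162781456490001 + 3637086394748304967700√162

19601 1540
768398401 60371080
30122754096401 2366667076620
1180872205318713601 92778082677286160
46292552162781456490001 3637086394748304967700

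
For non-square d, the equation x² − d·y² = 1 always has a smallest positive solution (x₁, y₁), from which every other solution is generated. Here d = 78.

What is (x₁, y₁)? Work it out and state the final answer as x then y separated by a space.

53 6

d=78: √d = [8; 1,4,1,16] (ℓ=4, even), read p_3/q_3
step 0: (8, 1)  from 8·(1,0) + (0,1)
…
step 2: (44, 5)  from 4·(9,1) + (8,1)
step 3: (53, 6)  from 1·(44,5) + (9,1)
(x₁, y₁) = (53, 6);  53² − 78·6² = 1 ✓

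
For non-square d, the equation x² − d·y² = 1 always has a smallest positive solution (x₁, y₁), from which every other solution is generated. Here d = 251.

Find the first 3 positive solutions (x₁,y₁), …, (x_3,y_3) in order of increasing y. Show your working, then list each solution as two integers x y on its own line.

3674890 231957
27009633024199 1704832919460
198514860608593651330 12530146894788486843

[15; 1,5,2,1,2,…,5,1,30] for √251; ℓ=14 ⇒ convergent index 13
i=0: a=15 ⇒ p=15, q=1
…
i=2: a=5 ⇒ p=95, q=6
i=3: a=2 ⇒ p=206, q=13
…
i=5: a=2 ⇒ p=808, q=51
i=6: a=2 ⇒ p=1917, q=121
i=7: a=15 ⇒ p=29563, q=1866
i=8: a=2 ⇒ p=61043, q=3853
…
i=10: a=1 ⇒ p=212692, q=13425
i=11: a=2 ⇒ p=577033, q=36422
i=12: a=5 ⇒ p=3097857, q=195535
i=13: a=1 ⇒ p=3674890, q=231957
→ (3674890, 231957).  Check: 3674890²=13504816512100, 251·231957²=13504816512099, difference 1.
n=2: (3674890,231957)∘(3674890,231957) = (3674890·3674890+251·231957·231957, 3674890·231957+231957·3674890) = (27009633024199,1704832919460)
n=3: (27009633024199,1704832919460)∘(3674890,231957) = (3674890·27009633024199+251·231957·1704832919460, 3674890·1704832919460+231957·27009633024199) = (198514860608593651330,12530146894788486843)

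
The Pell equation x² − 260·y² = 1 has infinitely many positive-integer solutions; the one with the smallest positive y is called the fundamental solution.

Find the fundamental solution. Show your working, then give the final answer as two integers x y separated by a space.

129 8

d=260: √d = [16; 8,32] (ℓ=2, even), read p_1/q_1
a_0=16:  p_0=16·1+0=16,  q_0=16·0+1=1
a_1=8:  p_1=8·16+1=129,  q_1=8·1+0=8
(x₁, y₁) = (129, 8);  129² − 260·8² = 1 ✓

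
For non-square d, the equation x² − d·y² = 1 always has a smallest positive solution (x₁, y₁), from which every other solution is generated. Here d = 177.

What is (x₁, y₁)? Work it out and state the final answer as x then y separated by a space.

[13; 3,3,2,8,2,3,3,26] for √177; ℓ=8 ⇒ convergent index 7
a_0=13:  p_0=13·1+0=13,  q_0=13·0+1=1
a_1=3:  p_1=3·13+1=40,  q_1=3·1+0=3
a_2=3:  p_2=3·40+13=133,  q_2=3·3+1=10
…
a_4=8:  p_4=8·306+133=2581,  q_4=8·23+10=194
a_5=2:  p_5=2·2581+306=5468,  q_5=2·194+23=411
a_6=3:  p_6=3·5468+2581=18985,  q_6=3·411+194=1427
a_7=3:  p_7=3·18985+5468=62423,  q_7=3·1427+411=4692
(x₁, y₁) = (62423, 4692);  62423² − 177·4692² = 1 ✓

62423 4692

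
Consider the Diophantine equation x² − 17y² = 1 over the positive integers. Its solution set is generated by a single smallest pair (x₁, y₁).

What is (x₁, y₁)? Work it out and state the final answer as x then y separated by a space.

33 8

√17 = [4; 8, …], period ℓ=1 (odd) → k=1
i=0: a=4 ⇒ p=4, q=1
i=1: a=8 ⇒ p=33, q=8
→ (33, 8).  Check: 33²=1089, 17·8²=1088, difference 1.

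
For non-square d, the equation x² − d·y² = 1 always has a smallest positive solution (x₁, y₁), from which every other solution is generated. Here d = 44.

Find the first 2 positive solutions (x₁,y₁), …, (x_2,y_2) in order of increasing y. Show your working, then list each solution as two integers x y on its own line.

199 30
79201 11940

d=44: √d = [6; 1,1,1,2,1,1,1,12] (ℓ=8, even), read p_7/q_7
step 0: (6, 1)  from 6·(1,0) + (0,1)
step 1: (7, 1)  from 1·(6,1) + (1,0)
step 2: (13, 2)  from 1·(7,1) + (6,1)
…
step 5: (73, 11)  from 1·(53,8) + (20,3)
step 6: (126, 19)  from 1·(73,11) + (53,8)
step 7: (199, 30)  from 1·(126,19) + (73,11)
fundamental: x₁=199, y₁=30  (since 39601 − 44·900 = 1)
n=2: (199,30)∘(199,30) = (199·199+44·30·30, 199·30+30·199) = (79201,11940)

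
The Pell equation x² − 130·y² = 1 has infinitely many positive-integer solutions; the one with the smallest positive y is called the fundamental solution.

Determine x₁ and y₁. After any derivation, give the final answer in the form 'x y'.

6499 570

√130 = [11; 2,2,22, …], period ℓ=3 (odd) → k=5
step 0: (11, 1)  from 11·(1,0) + (0,1)
step 1: (23, 2)  from 2·(11,1) + (1,0)
…
step 3: (1277, 112)  from 22·(57,5) + (23,2)
step 4: (2611, 229)  from 2·(1277,112) + (57,5)
step 5: (6499, 570)  from 2·(2611,229) + (1277,112)
(x₁, y₁) = (6499, 570);  6499² − 130·570² = 1 ✓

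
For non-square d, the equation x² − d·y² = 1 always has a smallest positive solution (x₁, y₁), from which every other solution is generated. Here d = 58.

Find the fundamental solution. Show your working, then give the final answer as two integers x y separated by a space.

19603 2574

d=58: √d = [7; 1,1,1,1,1,1,14] (ℓ=7, odd), read p_13/q_13
a_0=7:  p_0=7·1+0=7,  q_0=7·0+1=1
a_1=1:  p_1=1·7+1=8,  q_1=1·1+0=1
…
a_4=1:  p_4=1·23+15=38,  q_4=1·3+2=5
…
a_6=1:  p_6=1·61+38=99,  q_6=1·8+5=13
…
a_8=1:  p_8=1·1447+99=1546,  q_8=1·190+13=203
a_9=1:  p_9=1·1546+1447=2993,  q_9=1·203+190=393
…
a_12=1:  p_12=1·7532+4539=12071,  q_12=1·989+596=1585
a_13=1:  p_13=1·12071+7532=19603,  q_13=1·1585+989=2574
→ (19603, 2574).  Check: 19603²=384277609, 58·2574²=384277608, difference 1.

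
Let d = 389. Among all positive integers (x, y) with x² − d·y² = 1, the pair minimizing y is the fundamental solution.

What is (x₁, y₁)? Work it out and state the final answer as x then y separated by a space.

√389 = [19; 1,2,1,1,1,1,2,1,38, …], period ℓ=9 (odd) → k=17
step 0: (19, 1)  from 19·(1,0) + (0,1)
…
step 2: (59, 3)  from 2·(20,1) + (19,1)
…
step 4: (138, 7)  from 1·(79,4) + (59,3)
step 5: (217, 11)  from 1·(138,7) + (79,4)
…
step 7: (927, 47)  from 2·(355,18) + (217,11)
step 8: (1282, 65)  from 1·(927,47) + (355,18)
…
step 10: (50925, 2582)  from 1·(49643,2517) + (1282,65)
…
step 14: (556329, 28207)  from 1·(353911,17944) + (202418,10263)
…
step 16: (2376809, 120509)  from 2·(910240,46151) + (556329,28207)
step 17: (3287049, 166660)  from 1·(2376809,120509) + (910240,46151)
(x₁, y₁) = (3287049, 166660);  3287049² − 389·166660² = 1 ✓

3287049 166660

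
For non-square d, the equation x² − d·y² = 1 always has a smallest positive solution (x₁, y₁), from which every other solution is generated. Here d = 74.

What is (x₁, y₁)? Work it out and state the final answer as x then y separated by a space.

3699 430

√74 → a₀=8, period (1,1,1,1,16); ℓ=5 odd so k=9
a_0=8:  p_0=8·1+0=8,  q_0=8·0+1=1
a_1=1:  p_1=1·8+1=9,  q_1=1·1+0=1
…
a_4=1:  p_4=1·26+17=43,  q_4=1·3+2=5
a_5=16:  p_5=16·43+26=714,  q_5=16·5+3=83
a_6=1:  p_6=1·714+43=757,  q_6=1·83+5=88
…
a_8=1:  p_8=1·1471+757=2228,  q_8=1·171+88=259
a_9=1:  p_9=1·2228+1471=3699,  q_9=1·259+171=430
(x₁, y₁) = (3699, 430);  3699² − 74·430² = 1 ✓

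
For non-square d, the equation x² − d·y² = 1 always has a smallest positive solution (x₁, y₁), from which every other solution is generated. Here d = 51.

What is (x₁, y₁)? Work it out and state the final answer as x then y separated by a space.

√51 = [7; 7,14, …], period ℓ=2 (even) → k=1
i=0: a=7 ⇒ p=7, q=1
i=1: a=7 ⇒ p=50, q=7
(x₁, y₁) = (50, 7);  50² − 51·7² = 1 ✓

50 7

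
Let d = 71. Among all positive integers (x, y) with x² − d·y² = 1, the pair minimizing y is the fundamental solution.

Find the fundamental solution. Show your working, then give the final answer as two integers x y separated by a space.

3480 413

√71 → a₀=8, period (2,2,1,7,1,2,2,16); ℓ=8 even so k=7
a_0=8:  p_0=8·1+0=8,  q_0=8·0+1=1
…
a_3=1:  p_3=1·42+17=59,  q_3=1·5+2=7
a_4=7:  p_4=7·59+42=455,  q_4=7·7+5=54
a_5=1:  p_5=1·455+59=514,  q_5=1·54+7=61
a_6=2:  p_6=2·514+455=1483,  q_6=2·61+54=176
a_7=2:  p_7=2·1483+514=3480,  q_7=2·176+61=413
→ (3480, 413).  Check: 3480²=12110400, 71·413²=12110399, difference 1.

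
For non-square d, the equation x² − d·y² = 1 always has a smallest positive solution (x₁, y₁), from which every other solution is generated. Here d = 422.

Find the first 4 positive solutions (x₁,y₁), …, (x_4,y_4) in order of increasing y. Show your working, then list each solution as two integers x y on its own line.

√422 = [20; 1,1,5,2,1,…,1,1,40, …], period ℓ=14 (even) → k=13
a_0=20:  p_0=20·1+0=20,  q_0=20·0+1=1
…
a_2=1:  p_2=1·21+20=41,  q_2=1·1+1=2
a_3=5:  p_3=5·41+21=226,  q_3=5·2+1=11
…
a_5=1:  p_5=1·493+226=719,  q_5=1·24+11=35
a_6=3:  p_6=3·719+493=2650,  q_6=3·35+24=129
a_7=20:  p_7=20·2650+719=53719,  q_7=20·129+35=2615
…
a_9=1:  p_9=1·163807+53719=217526,  q_9=1·7974+2615=10589
…
a_11=5:  p_11=5·598859+217526=3211821,  q_11=5·29152+10589=156349
a_12=1:  p_12=1·3211821+598859=3810680,  q_12=1·156349+29152=185501
a_13=1:  p_13=1·3810680+3211821=7022501,  q_13=1·185501+156349=341850
(x₁, y₁) = (7022501, 341850);  7022501² − 422·341850² = 1 ✓
(7022501+341850√422)^2 = 98631040590001 + 4801283933700√422
(7022501+341850√422)^3 = 1385273162348638202501 + 67434042451384025550√422
(7022501+341850√422)^4 = 19456164335732849620362360001 + 947111261097768740333867400√422

7022501 341850
98631040590001 4801283933700
1385273162348638202501 67434042451384025550
19456164335732849620362360001 947111261097768740333867400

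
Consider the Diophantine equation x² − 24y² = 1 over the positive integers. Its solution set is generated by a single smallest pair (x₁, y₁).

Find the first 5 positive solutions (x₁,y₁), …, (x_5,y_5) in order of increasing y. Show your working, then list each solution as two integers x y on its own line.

5 1
49 10
485 99
4801 980
47525 9701

√24 → a₀=4, period (1,8); ℓ=2 even so k=1
step 0: (4, 1)  from 4·(1,0) + (0,1)
step 1: (5, 1)  from 1·(4,1) + (1,0)
(x₁, y₁) = (5, 1);  5² − 24·1² = 1 ✓
(5+1√24)^2 = 49 + 10√24
(5+1√24)^3 = 485 + 99√24
(5+1√24)^4 = 4801 + 980√24
(5+1√24)^5 = 47525 + 9701√24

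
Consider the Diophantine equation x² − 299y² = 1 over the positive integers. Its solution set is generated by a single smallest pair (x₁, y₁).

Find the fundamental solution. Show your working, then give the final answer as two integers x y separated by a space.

√299 = [17; 3,2,3,34, …], period ℓ=4 (even) → k=3
step 0: (17, 1)  from 17·(1,0) + (0,1)
step 1: (52, 3)  from 3·(17,1) + (1,0)
step 2: (121, 7)  from 2·(52,3) + (17,1)
step 3: (415, 24)  from 3·(121,7) + (52,3)
→ (415, 24).  Check: 415²=172225, 299·24²=172224, difference 1.

415 24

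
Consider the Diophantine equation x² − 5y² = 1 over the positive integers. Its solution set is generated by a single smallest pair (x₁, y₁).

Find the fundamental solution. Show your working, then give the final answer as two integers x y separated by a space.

9 4

[2; 4] for √5; ℓ=1 ⇒ convergent index 1
a_0=2:  p_0=2·1+0=2,  q_0=2·0+1=1
a_1=4:  p_1=4·2+1=9,  q_1=4·1+0=4
fundamental: x₁=9, y₁=4  (since 81 − 5·16 = 1)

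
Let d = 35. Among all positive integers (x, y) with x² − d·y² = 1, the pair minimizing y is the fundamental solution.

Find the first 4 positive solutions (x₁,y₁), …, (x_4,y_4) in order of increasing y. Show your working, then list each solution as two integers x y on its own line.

6 1
71 12
846 143
10081 1704

[5; 1,10] for √35; ℓ=2 ⇒ convergent index 1
step 0: (5, 1)  from 5·(1,0) + (0,1)
step 1: (6, 1)  from 1·(5,1) + (1,0)
(x₁, y₁) = (6, 1);  6² − 35·1² = 1 ✓
k=2:  x_2 = 6·6+35·1·1 = 71,  y_2 = 6·1+1·6 = 12
k=3:  x_3 = 6·71+35·1·12 = 846,  y_3 = 6·12+1·71 = 143
k=4:  x_4 = 6·846+35·1·143 = 10081,  y_4 = 6·143+1·846 = 1704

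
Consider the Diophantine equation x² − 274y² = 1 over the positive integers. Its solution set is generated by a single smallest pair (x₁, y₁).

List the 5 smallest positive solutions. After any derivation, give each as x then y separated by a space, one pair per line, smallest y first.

[16; 1,1,4,4,1,1,32] for √274; ℓ=7 ⇒ convergent index 13
i=0: a=16 ⇒ p=16, q=1
…
i=2: a=1 ⇒ p=33, q=2
i=3: a=4 ⇒ p=149, q=9
…
i=6: a=1 ⇒ p=1407, q=85
i=7: a=32 ⇒ p=45802, q=2767
…
i=12: a=1 ⇒ p=2189276, q=132259
i=13: a=1 ⇒ p=3959299, q=239190
(x₁, y₁) = (3959299, 239190);  3959299² − 274·239190² = 1 ✓
n=2: (3959299,239190)∘(3959299,239190) = (3959299·3959299+274·239190·239190, 3959299·239190+239190·3959299) = (31352097142801,1894049455620)
n=3: (31352097142801,1894049455620)∘(3959299,239190) = (3959299·31352097142801+274·239190·1894049455620, 3959299·1894049455620+239190·31352097142801) = (248264653730785753699,14998216231173381570)
n=4: (248264653730785753699,14998216231173381570)∘(3959299,239190) = (3959299·248264653730785753699+274·239190·14998216231173381570, 3959299·14998216231173381570+239190·248264653730785753699) = (1965907990503261255572251201,118764845051735182903983240)
n=5: (1965907990503261255572251201,118764845051735182903983240)∘(3959299,239190) = (3959299·1965907990503261255572251201+274·239190·118764845051735182903983240, 3959299·118764845051735182903983240+239190·1965907990503261255572251201) = (15567235081782895307198186429982499,940451064496965117656884702915950)

3959299 239190
31352097142801 1894049455620
248264653730785753699 14998216231173381570
1965907990503261255572251201 118764845051735182903983240
15567235081782895307198186429982499 940451064496965117656884702915950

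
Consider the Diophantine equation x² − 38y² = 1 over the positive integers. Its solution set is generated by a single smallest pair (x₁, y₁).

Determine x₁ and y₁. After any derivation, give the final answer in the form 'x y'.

d=38: √d = [6; 6,12] (ℓ=2, even), read p_1/q_1
i=0: a=6 ⇒ p=6, q=1
i=1: a=6 ⇒ p=37, q=6
(x₁, y₁) = (37, 6);  37² − 38·6² = 1 ✓

37 6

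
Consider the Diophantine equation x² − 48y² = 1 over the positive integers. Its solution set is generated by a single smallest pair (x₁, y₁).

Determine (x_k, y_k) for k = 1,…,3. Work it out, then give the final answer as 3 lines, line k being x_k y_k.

[6; 1,12] for √48; ℓ=2 ⇒ convergent index 1
a_0=6:  p_0=6·1+0=6,  q_0=6·0+1=1
a_1=1:  p_1=1·6+1=7,  q_1=1·1+0=1
→ (7, 1).  Check: 7²=49, 48·1²=48, difference 1.
(7+1√48)^2 = 97 + 14√48
(7+1√48)^3 = 1351 + 195√48

7 1
97 14
1351 195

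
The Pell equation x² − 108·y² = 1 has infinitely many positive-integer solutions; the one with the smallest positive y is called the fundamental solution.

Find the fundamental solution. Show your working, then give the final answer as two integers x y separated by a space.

1351 130

d=108: √d = [10; 2,1,1,4,1,1,2,20] (ℓ=8, even), read p_7/q_7
step 0: (10, 1)  from 10·(1,0) + (0,1)
step 1: (21, 2)  from 2·(10,1) + (1,0)
step 2: (31, 3)  from 1·(21,2) + (10,1)
step 3: (52, 5)  from 1·(31,3) + (21,2)
step 4: (239, 23)  from 4·(52,5) + (31,3)
step 5: (291, 28)  from 1·(239,23) + (52,5)
step 6: (530, 51)  from 1·(291,28) + (239,23)
step 7: (1351, 130)  from 2·(530,51) + (291,28)
(x₁, y₁) = (1351, 130);  1351² − 108·130² = 1 ✓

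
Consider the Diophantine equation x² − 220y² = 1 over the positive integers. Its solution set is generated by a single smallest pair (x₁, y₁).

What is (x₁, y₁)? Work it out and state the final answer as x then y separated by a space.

89 6

√220 = [14; 1,4,1,28, …], period ℓ=4 (even) → k=3
step 0: (14, 1)  from 14·(1,0) + (0,1)
…
step 2: (74, 5)  from 4·(15,1) + (14,1)
step 3: (89, 6)  from 1·(74,5) + (15,1)
fundamental: x₁=89, y₁=6  (since 7921 − 220·36 = 1)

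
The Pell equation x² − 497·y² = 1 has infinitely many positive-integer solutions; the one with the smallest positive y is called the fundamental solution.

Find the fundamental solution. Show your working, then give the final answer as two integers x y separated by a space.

1201887 53912

[22; 3,2,2,5,6,5,2,2,3,44] for √497; ℓ=10 ⇒ convergent index 9
k=0  a_k=22  p_k/q_k = 22/1
…
k=3  a_k=2  p_k/q_k = 379/17
…
k=5  a_k=6  p_k/q_k = 12685/569
…
k=7  a_k=2  p_k/q_k = 143637/6443
k=8  a_k=2  p_k/q_k = 352750/15823
k=9  a_k=3  p_k/q_k = 1201887/53912
(x₁, y₁) = (1201887, 53912);  1201887² − 497·53912² = 1 ✓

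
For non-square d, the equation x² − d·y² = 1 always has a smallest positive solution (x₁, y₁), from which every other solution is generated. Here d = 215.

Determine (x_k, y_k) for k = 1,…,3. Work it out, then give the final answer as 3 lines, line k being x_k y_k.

√215 → a₀=14, period (1,1,1,28); ℓ=4 even so k=3
i=0: a=14 ⇒ p=14, q=1
…
i=2: a=1 ⇒ p=29, q=2
i=3: a=1 ⇒ p=44, q=3
(x₁, y₁) = (44, 3);  44² − 215·3² = 1 ✓
n=2: (44,3)∘(44,3) = (44·44+215·3·3, 44·3+3·44) = (3871,264)
n=3: (3871,264)∘(44,3) = (44·3871+215·3·264, 44·264+3·3871) = (340604,23229)

44 3
3871 264
340604 23229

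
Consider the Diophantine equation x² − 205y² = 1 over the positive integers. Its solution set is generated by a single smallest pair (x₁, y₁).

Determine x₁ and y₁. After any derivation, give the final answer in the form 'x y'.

√205 = [14; 3,6,1,4,1,6,3,28, …], period ℓ=8 (even) → k=7
i=0: a=14 ⇒ p=14, q=1
…
i=4: a=4 ⇒ p=1532, q=107
…
i=6: a=6 ⇒ p=12614, q=881
i=7: a=3 ⇒ p=39689, q=2772
fundamental: x₁=39689, y₁=2772  (since 1575216721 − 205·7683984 = 1)

39689 2772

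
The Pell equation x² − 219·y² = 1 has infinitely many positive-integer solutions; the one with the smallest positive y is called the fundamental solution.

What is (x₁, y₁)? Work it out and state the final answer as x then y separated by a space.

74 5

√219 = [14; 1,3,1,28, …], period ℓ=4 (even) → k=3
step 0: (14, 1)  from 14·(1,0) + (0,1)
step 1: (15, 1)  from 1·(14,1) + (1,0)
step 2: (59, 4)  from 3·(15,1) + (14,1)
step 3: (74, 5)  from 1·(59,4) + (15,1)
(x₁, y₁) = (74, 5);  74² − 219·5² = 1 ✓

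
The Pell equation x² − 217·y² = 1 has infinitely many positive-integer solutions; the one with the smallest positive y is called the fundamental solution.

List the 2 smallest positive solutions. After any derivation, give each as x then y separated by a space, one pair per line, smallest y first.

3844063 260952
29553640695937 2006231855952

d=217: √d = [14; 1,2,1,2,1,…,2,1,28] (ℓ=16, even), read p_15/q_15
step 0: (14, 1)  from 14·(1,0) + (0,1)
step 1: (15, 1)  from 1·(14,1) + (1,0)
step 2: (44, 3)  from 2·(15,1) + (14,1)
…
step 5: (221, 15)  from 1·(162,11) + (59,4)
…
step 8: (15055, 1022)  from 4·(3668,249) + (383,26)
…
step 12: (740980, 50301)  from 2·(293381,19916) + (154218,10469)
…
step 14: (2809702, 190735)  from 2·(1034361,70217) + (740980,50301)
step 15: (3844063, 260952)  from 1·(2809702,190735) + (1034361,70217)
→ (3844063, 260952).  Check: 3844063²=14776820347969, 217·260952²=14776820347968, difference 1.
n=2: (3844063,260952)∘(3844063,260952) = (3844063·3844063+217·260952·260952, 3844063·260952+260952·3844063) = (29553640695937,2006231855952)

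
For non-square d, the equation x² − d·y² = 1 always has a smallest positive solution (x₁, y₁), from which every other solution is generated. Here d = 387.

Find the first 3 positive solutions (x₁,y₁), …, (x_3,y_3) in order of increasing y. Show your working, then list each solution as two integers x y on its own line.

√387 = [19; 1,2,19,2,1,38, …], period ℓ=6 (even) → k=5
i=0: a=19 ⇒ p=19, q=1
i=1: a=1 ⇒ p=20, q=1
…
i=4: a=2 ⇒ p=2341, q=119
i=5: a=1 ⇒ p=3482, q=177
(x₁, y₁) = (3482, 177);  3482² − 387·177² = 1 ✓
n=2: (3482,177)∘(3482,177) = (3482·3482+387·177·177, 3482·177+177·3482) = (24248647,1232628)
n=3: (24248647,1232628)∘(3482,177) = (3482·24248647+387·177·1232628, 3482·1232628+177·24248647) = (168867574226,8584021215)

3482 177
24248647 1232628
168867574226 8584021215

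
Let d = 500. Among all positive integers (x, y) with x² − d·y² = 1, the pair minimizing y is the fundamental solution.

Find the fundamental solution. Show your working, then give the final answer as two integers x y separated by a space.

√500 = [22; 2,1,3,2,1,…,1,2,44, …], period ℓ=14 (even) → k=13
step 0: (22, 1)  from 22·(1,0) + (0,1)
…
step 2: (67, 3)  from 1·(45,2) + (22,1)
…
step 5: (805, 36)  from 1·(559,25) + (246,11)
…
step 8: (15809, 707)  from 1·(14445,646) + (1364,61)
…
step 12: (335522, 15005)  from 1·(259205,11592) + (76317,3413)
step 13: (930249, 41602)  from 2·(335522,15005) + (259205,11592)
→ (930249, 41602).  Check: 930249²=865363202001, 500·41602²=865363202000, difference 1.

930249 41602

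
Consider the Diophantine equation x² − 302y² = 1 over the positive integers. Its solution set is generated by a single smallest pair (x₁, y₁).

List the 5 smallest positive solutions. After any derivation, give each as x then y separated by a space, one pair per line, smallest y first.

4276623 246092
36579008568257 2104885414632
312869258720405635599 18003602753159249380
2676047735673238042056036097 153989243234046232237072848
22888894590955867721004902116885263 1317107878734614996094061229615228

√302 → a₀=17, period (2,1,1,1,4,…,1,2,34); ℓ=16 even so k=15
k=0  a_k=17  p_k/q_k = 17/1
k=1  a_k=2  p_k/q_k = 35/2
k=2  a_k=1  p_k/q_k = 52/3
k=3  a_k=1  p_k/q_k = 87/5
…
k=6  a_k=2  p_k/q_k = 1425/82
…
k=10  a_k=2  p_k/q_k = 107675/6196
…
k=13  a_k=1  p_k/q_k = 1042237/59974
k=14  a_k=1  p_k/q_k = 1617193/93059
k=15  a_k=2  p_k/q_k = 4276623/246092
fundamental: x₁=4276623, y₁=246092  (since 18289504284129 − 302·60561272464 = 1)
(x_2, y_2) = (4276623·4276623 + 302·246092·246092, 4276623·246092 + 246092·4276623) = (36579008568257, 2104885414632)
(x_3, y_3) = (4276623·36579008568257 + 302·246092·2104885414632, 4276623·2104885414632 + 246092·36579008568257) = (312869258720405635599, 18003602753159249380)
(x_4, y_4) = (4276623·312869258720405635599 + 302·246092·18003602753159249380, 4276623·18003602753159249380 + 246092·312869258720405635599) = (2676047735673238042056036097, 153989243234046232237072848)
(x_5, y_5) = (4276623·2676047735673238042056036097 + 302·246092·153989243234046232237072848, 4276623·153989243234046232237072848 + 246092·2676047735673238042056036097) = (22888894590955867721004902116885263, 1317107878734614996094061229615228)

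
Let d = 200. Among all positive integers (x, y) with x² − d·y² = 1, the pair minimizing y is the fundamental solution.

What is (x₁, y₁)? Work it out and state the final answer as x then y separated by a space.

99 7

[14; 7,28] for √200; ℓ=2 ⇒ convergent index 1
step 0: (14, 1)  from 14·(1,0) + (0,1)
step 1: (99, 7)  from 7·(14,1) + (1,0)
(x₁, y₁) = (99, 7);  99² − 200·7² = 1 ✓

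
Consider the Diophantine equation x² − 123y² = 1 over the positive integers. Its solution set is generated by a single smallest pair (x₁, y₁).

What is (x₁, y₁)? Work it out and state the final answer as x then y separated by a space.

122 11

d=123: √d = [11; 11,22] (ℓ=2, even), read p_1/q_1
a_0=11:  p_0=11·1+0=11,  q_0=11·0+1=1
a_1=11:  p_1=11·11+1=122,  q_1=11·1+0=11
fundamental: x₁=122, y₁=11  (since 14884 − 123·121 = 1)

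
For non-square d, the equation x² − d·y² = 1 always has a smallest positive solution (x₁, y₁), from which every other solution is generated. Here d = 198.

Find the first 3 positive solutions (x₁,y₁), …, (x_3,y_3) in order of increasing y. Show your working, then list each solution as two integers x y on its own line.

197 14
77617 5516
30580901 2173290

√198 → a₀=14, period (14,28); ℓ=2 even so k=1
a_0=14:  p_0=14·1+0=14,  q_0=14·0+1=1
a_1=14:  p_1=14·14+1=197,  q_1=14·1+0=14
(x₁, y₁) = (197, 14);  197² − 198·14² = 1 ✓
n=2: (197,14)∘(197,14) = (197·197+198·14·14, 197·14+14·197) = (77617,5516)
n=3: (77617,5516)∘(197,14) = (197·77617+198·14·5516, 197·5516+14·77617) = (30580901,2173290)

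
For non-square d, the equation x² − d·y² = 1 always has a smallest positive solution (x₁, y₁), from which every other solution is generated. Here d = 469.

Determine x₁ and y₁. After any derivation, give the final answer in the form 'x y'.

137215 6336

√469 → a₀=21, period (1,1,1,10,6,10,1,1,1,42); ℓ=10 even so k=9
a_0=21:  p_0=21·1+0=21,  q_0=21·0+1=1
a_1=1:  p_1=1·21+1=22,  q_1=1·1+0=1
…
a_4=10:  p_4=10·65+43=693,  q_4=10·3+2=32
…
a_6=10:  p_6=10·4223+693=42923,  q_6=10·195+32=1982
a_7=1:  p_7=1·42923+4223=47146,  q_7=1·1982+195=2177
a_8=1:  p_8=1·47146+42923=90069,  q_8=1·2177+1982=4159
a_9=1:  p_9=1·90069+47146=137215,  q_9=1·4159+2177=6336
→ (137215, 6336).  Check: 137215²=18827956225, 469·6336²=18827956224, difference 1.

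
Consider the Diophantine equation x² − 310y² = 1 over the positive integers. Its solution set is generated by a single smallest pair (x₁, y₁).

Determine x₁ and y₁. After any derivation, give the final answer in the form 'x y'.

848719 48204

√310 = [17; 1,1,1,1,5,…,1,1,34, …], period ℓ=16 (even) → k=15
step 0: (17, 1)  from 17·(1,0) + (0,1)
…
step 6: (1567, 89)  from 3·(493,28) + (88,5)
…
step 12: (181315, 10298)  from 1·(152387,8655) + (28928,1643)
…
step 14: (515017, 29251)  from 1·(333702,18953) + (181315,10298)
step 15: (848719, 48204)  from 1·(515017,29251) + (333702,18953)
→ (848719, 48204).  Check: 848719²=720323940961, 310·48204²=720323940960, difference 1.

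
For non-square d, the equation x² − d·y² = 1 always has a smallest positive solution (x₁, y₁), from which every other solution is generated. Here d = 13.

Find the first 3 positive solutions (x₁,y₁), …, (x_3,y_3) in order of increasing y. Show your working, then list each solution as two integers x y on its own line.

[3; 1,1,1,1,6] for √13; ℓ=5 ⇒ convergent index 9
step 0: (3, 1)  from 3·(1,0) + (0,1)
step 1: (4, 1)  from 1·(3,1) + (1,0)
…
step 3: (11, 3)  from 1·(7,2) + (4,1)
…
step 5: (119, 33)  from 6·(18,5) + (11,3)
…
step 8: (393, 109)  from 1·(256,71) + (137,38)
step 9: (649, 180)  from 1·(393,109) + (256,71)
→ (649, 180).  Check: 649²=421201, 13·180²=421200, difference 1.
(x_2, y_2) = (649·649 + 13·180·180, 649·180 + 180·649) = (842401, 233640)
(x_3, y_3) = (649·842401 + 13·180·233640, 649·233640 + 180·842401) = (1093435849, 303264540)

649 180
842401 233640
1093435849 303264540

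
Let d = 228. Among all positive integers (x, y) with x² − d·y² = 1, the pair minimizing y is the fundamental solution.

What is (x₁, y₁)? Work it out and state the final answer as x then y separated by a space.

d=228: √d = [15; 10,30] (ℓ=2, even), read p_1/q_1
i=0: a=15 ⇒ p=15, q=1
i=1: a=10 ⇒ p=151, q=10
fundamental: x₁=151, y₁=10  (since 22801 − 228·100 = 1)

151 10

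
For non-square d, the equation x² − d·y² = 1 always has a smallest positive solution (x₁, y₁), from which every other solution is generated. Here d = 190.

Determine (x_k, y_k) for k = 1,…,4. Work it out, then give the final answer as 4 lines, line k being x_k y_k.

d=190: √d = [13; 1,3,1,1,1,…,3,1,26] (ℓ=14, even), read p_13/q_13
step 0: (13, 1)  from 13·(1,0) + (0,1)
…
step 2: (55, 4)  from 3·(14,1) + (13,1)
step 3: (69, 5)  from 1·(55,4) + (14,1)
…
step 12: (40787, 2959)  from 3·(11234,815) + (7085,514)
step 13: (52021, 3774)  from 1·(40787,2959) + (11234,815)
(x₁, y₁) = (52021, 3774);  52021² − 190·3774² = 1 ✓
n=2: (52021,3774)∘(52021,3774) = (52021·52021+190·3774·3774, 52021·3774+3774·52021) = (5412368881,392654508)
n=3: (5412368881,392654508)∘(52021,3774) = (52021·5412368881+190·3774·392654508, 52021·392654508+3774·5412368881) = (563113683064981,40852560317562)
n=4: (563113683064981,40852560317562)∘(52021,3774) = (52021·563113683064981+190·3774·40852560317562, 52021·40852560317562+3774·563113683064981) = (58587473808034384321,4250382080167131096)

52021 3774
5412368881 392654508
563113683064981 40852560317562
58587473808034384321 4250382080167131096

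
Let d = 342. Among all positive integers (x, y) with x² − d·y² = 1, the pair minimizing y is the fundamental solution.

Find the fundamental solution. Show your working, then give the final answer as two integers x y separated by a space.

√342 = [18; 2,36, …], period ℓ=2 (even) → k=1
a_0=18:  p_0=18·1+0=18,  q_0=18·0+1=1
a_1=2:  p_1=2·18+1=37,  q_1=2·1+0=2
→ (37, 2).  Check: 37²=1369, 342·2²=1368, difference 1.

37 2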